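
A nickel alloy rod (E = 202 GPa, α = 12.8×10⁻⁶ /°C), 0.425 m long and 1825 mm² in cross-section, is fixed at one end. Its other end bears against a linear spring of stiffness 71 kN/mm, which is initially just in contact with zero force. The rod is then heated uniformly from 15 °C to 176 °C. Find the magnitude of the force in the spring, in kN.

Free thermal expansion: δ_free = αΔT L = 12.8×10⁻⁶ × 161 × 425 = 0.8758 mm.
With a force P in the spring, the elastic change of the rod is PL/(AE) and that of the spring is P/k; compatibility requires their sum to equal δ_free.
P [ L/(AE) + 1/k ] = δ_free → P [ 425/(1825×202×10³) + 1/(71×10³) ] = 0.8758.
P = 0.8758 / 1.524×10⁻⁵ = 57480 N.

P ≈ 57.5 kN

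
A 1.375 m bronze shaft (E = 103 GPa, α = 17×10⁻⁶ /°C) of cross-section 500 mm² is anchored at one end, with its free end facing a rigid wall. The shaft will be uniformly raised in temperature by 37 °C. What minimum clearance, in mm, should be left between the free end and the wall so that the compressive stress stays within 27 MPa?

With no wall the shaft would lengthen by αΔT L = 17×10⁻⁶ × 37 × 1375 = 0.8649 mm.
A stress of 27 MPa corresponds to the wall pushing the shaft back by σL/E = 27×1375/(103×10³) = 0.3604 mm.
The gap must absorb the remainder: g_min = 0.8649 − 0.3604 = 0.5044 mm.

g ≈ 0.504 mm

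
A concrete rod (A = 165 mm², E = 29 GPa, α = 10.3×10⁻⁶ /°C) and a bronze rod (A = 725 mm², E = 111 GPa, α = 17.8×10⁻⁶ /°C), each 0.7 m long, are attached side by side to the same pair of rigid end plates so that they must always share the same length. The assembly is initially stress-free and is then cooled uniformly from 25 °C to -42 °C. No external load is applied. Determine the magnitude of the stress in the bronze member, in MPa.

Both members must finish at the same length. With the larger α, the bronze tends to over-contract; the plates restrain it, putting the bronze in tension and the concrete in compression. With no external load the two internal forces are equal and opposite, magnitude P.
Compatibility of the two members (thermal + elastic change equal): (α₁ − α₂)ΔT = P·[1/(A₁E₁) + 1/(A₂E₂)].
|α₁ − α₂|·ΔT = 7.5×10⁻⁶ × 67 = 0.0005025.
1/(A₁E₁) + 1/(A₂E₂) = 1/(165×29×10³) + 1/(725×111×10³) = 2.214×10⁻⁷ N⁻¹.
So P = 0.0005025 / 2.214×10⁻⁷ = 2.27 kN.
σ_{bronze} = P/A₂ = 2270/725 = 3.13 MPa, tensile.

σ ≈ 3.13 MPa (tensile)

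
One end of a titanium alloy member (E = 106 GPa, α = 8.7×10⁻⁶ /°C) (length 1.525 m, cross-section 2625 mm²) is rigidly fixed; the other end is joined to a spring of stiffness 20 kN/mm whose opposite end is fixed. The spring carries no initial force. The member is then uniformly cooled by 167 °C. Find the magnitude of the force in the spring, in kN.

Free thermal contraction: δ_free = αΔT L = 8.7×10⁻⁶ × 167 × 1525 = 2.216 mm.
Let P be the tensile force in the spring. The member extends elastically by PL/(AE) and the spring stretches by P/k; together these equal δ_free.
P [ L/(AE) + 1/k ] = δ_free → P [ 1525/(2625×106×10³) + 1/(20×10³) ] = 2.216.
P = 2.216 / 5.548×10⁻⁵ = 39940 N.

P ≈ 39.9 kN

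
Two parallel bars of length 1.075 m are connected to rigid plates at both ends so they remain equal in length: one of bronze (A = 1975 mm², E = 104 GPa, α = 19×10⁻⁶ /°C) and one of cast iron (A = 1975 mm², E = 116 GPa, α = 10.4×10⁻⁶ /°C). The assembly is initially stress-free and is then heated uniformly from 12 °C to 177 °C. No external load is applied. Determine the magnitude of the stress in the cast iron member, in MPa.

σ ≈ 77.8 MPa (tensile)

Both members must finish at the same length. With the larger α, the bronze tends to over-expand; the plates restrain it, putting the bronze in compression and the cast iron in tension. With no external load the two internal forces are equal and opposite, magnitude P.
Equating the net (thermal + elastic) strains gives |α₁ − α₂|·ΔT = P·[1/(A₁E₁) + 1/(A₂E₂)].
|α₁ − α₂|·ΔT = 8.6×10⁻⁶ × 165 = 0.001419.
1/(A₁E₁) + 1/(A₂E₂) = 1/(1975×104×10³) + 1/(1975×116×10³) = 9.233×10⁻⁹ N⁻¹.
P = 0.001419 / 9.233×10⁻⁹ = 153700 N = 153.7 kN.
σ_{cast iron} = P/A₂ = 153700/1975 = 77.81 MPa, tensile.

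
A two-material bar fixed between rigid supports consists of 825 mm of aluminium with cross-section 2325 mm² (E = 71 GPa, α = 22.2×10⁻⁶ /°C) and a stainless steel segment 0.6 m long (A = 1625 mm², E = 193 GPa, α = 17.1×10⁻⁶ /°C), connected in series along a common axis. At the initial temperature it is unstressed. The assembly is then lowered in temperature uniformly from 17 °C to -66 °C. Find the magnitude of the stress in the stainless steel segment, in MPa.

With the walls removed the bar would change length by δ_free = Σ αᵢΔT Lᵢ = 22.2×10⁻⁶×83×825 + 17.1×10⁻⁶×83×600 = 2.372 mm.
Since the ends are fixed, an axial force P builds up, equal in every segment, with P · Σ Lᵢ/(AᵢEᵢ) = δ_free.
The series flexibility is Σ Lᵢ/(AᵢEᵢ) = 825/(2325×71×10³) + 600/(1625×193×10³) = 6.911×10⁻⁶ mm/N.
So P = 2.372 / 6.911×10⁻⁶ = 343.2 kN, tensile.
σ_{stainless steel} = P / A = 343200 / 1625 = 211.2 MPa.

σ ≈ 211 MPa (tensile)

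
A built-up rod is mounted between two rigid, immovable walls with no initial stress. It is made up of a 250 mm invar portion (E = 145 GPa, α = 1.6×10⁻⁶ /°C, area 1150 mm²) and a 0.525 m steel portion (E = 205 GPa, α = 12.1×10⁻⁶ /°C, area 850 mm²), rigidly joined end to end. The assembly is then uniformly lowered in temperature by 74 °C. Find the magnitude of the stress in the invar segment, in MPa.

With the walls removed the bar would change length by δ_free = Σ αᵢΔT Lᵢ = 1.6×10⁻⁶×74×250 + 12.1×10⁻⁶×74×525 = 0.4997 mm.
The walls prevent any net length change, so an axial force P (same in every segment) develops. Compatibility: P · Σ Lᵢ/(AᵢEᵢ) = δ_free.
The series flexibility is Σ Lᵢ/(AᵢEᵢ) = 250/(1150×145×10³) + 525/(850×205×10³) = 4.512×10⁻⁶ mm/N.
Hence P = δ_free / Σ(L/AE) = 0.4997/4.512×10⁻⁶ = 110.7 kN (tensile).
σ_{invar} = P / A = 110700 / 1150 = 96.3 MPa.

σ ≈ 96.3 MPa (tensile)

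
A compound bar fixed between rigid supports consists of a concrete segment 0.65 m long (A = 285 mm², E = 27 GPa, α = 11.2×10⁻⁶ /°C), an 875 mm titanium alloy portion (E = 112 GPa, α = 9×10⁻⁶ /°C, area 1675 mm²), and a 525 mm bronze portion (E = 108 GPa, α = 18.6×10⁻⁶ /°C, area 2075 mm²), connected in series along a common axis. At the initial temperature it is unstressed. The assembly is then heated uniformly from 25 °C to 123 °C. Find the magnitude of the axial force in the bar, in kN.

Free thermal expansion of the whole bar: Σ αᵢΔT Lᵢ = 11.2×10⁻⁶×98×650 + 9×10⁻⁶×98×875 + 18.6×10⁻⁶×98×525 = 2.442 mm.
Since the ends are fixed, an axial force P builds up, equal in every segment, with P · Σ Lᵢ/(AᵢEᵢ) = δ_free.
Σ Lᵢ/(AᵢEᵢ) = 650/(285×27×10³) + 875/(1675×112×10³) + 525/(2075×108×10³) = 9.148×10⁻⁵ mm/N.
Hence P = δ_free / Σ(L/AE) = 2.442/9.148×10⁻⁵ = 26.7 kN (compressive).

P ≈ 26.7 kN (compressive)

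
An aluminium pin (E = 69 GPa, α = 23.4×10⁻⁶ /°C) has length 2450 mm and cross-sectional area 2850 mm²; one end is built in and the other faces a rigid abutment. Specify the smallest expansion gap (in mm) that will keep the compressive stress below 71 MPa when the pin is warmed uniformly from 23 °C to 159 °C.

With no wall the pin would lengthen by αΔT L = 23.4×10⁻⁶ × 136 × 2450 = 7.797 mm.
At the allowable stress the elastic shortening the wall may impose is σL/E = 71 × 2450 / (69×10³) = 2.521 mm.
The gap must absorb the remainder: g_min = 7.797 − 2.521 = 5.276 mm.

g ≈ 5.28 mm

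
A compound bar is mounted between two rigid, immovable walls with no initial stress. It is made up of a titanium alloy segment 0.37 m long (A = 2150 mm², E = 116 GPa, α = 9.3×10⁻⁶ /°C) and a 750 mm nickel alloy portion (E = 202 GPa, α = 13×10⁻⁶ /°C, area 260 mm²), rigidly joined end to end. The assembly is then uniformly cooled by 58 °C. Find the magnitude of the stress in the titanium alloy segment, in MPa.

σ ≈ 22.6 MPa (tensile)

Free thermal contraction of the whole bar: Σ αᵢΔT Lᵢ = 9.3×10⁻⁶×58×370 + 13×10⁻⁶×58×750 = 0.7651 mm.
Since the ends are fixed, an axial force P builds up, equal in every segment, with P · Σ Lᵢ/(AᵢEᵢ) = δ_free.
The series flexibility is Σ Lᵢ/(AᵢEᵢ) = 370/(2150×116×10³) + 750/(260×202×10³) = 1.576×10⁻⁵ mm/N.
Hence P = δ_free / Σ(L/AE) = 0.7651/1.576×10⁻⁵ = 48.53 kN (tensile).
σ_{titanium alloy} = P / A = 48530 / 2150 = 22.57 MPa.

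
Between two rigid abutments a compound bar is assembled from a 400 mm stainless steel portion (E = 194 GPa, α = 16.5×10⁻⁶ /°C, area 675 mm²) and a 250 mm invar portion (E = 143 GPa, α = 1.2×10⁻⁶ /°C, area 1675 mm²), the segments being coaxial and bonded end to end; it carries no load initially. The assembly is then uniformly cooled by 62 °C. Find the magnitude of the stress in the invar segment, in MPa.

Free thermal contraction of the whole bar: Σ αᵢΔT Lᵢ = 16.5×10⁻⁶×62×400 + 1.2×10⁻⁶×62×250 = 0.4278 mm.
The rigid supports impose zero overall length change; the single axial force P common to all segments must satisfy P Σ Lᵢ/(AᵢEᵢ) = δ_free.
Σ Lᵢ/(AᵢEᵢ) = 400/(675×194×10³) + 250/(1675×143×10³) = 4.098×10⁻⁶ mm/N.
Hence P = δ_free / Σ(L/AE) = 0.4278/4.098×10⁻⁶ = 104.4 kN (tensile).
σ_{invar} = P / A = 104400 / 1675 = 62.32 MPa.

σ ≈ 62.3 MPa (tensile)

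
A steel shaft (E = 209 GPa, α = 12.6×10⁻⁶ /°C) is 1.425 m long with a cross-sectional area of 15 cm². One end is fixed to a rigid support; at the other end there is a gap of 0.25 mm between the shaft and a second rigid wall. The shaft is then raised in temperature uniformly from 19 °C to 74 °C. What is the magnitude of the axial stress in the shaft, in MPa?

σ ≈ 108 MPa (compressive)

If the wall were absent the shaft would grow by αΔT L = 12.6×10⁻⁶ × 55 × 1425 = 0.9875 mm.
This exceeds the 0.25 mm gap, so the wall pushes back. The portion of expansion that must be recovered elastically is δ_free − gap = 0.9875 − 0.25 = 0.7375 mm.
That suppressed elongation corresponds to σ = E·Δ/L = 209×10³ × 0.7375/1425 = 108.2 MPa.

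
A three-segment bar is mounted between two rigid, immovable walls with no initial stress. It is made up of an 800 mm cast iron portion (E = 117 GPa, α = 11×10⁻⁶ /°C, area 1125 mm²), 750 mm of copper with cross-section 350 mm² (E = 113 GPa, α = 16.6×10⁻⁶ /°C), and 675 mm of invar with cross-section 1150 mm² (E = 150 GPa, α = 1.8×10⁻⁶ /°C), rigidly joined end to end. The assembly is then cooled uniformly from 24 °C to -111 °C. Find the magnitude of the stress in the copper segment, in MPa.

σ ≈ 299 MPa (tensile)

If the supports were absent, the total length change would be Σ αᵢΔT Lᵢ = 11×10⁻⁶×135×800 + 16.6×10⁻⁶×135×750 + 1.8×10⁻⁶×135×675 = 3.033 mm.
The rigid supports impose zero overall length change; the single axial force P common to all segments must satisfy P Σ Lᵢ/(AᵢEᵢ) = δ_free.
The series flexibility is Σ Lᵢ/(AᵢEᵢ) = 800/(1125×117×10³) + 750/(350×113×10³) + 675/(1150×150×10³) = 2.895×10⁻⁵ mm/N.
So P = 3.033 / 2.895×10⁻⁵ = 104.7 kN, tensile.
σ_{copper} = P / A = 104700 / 350 = 299.3 MPa.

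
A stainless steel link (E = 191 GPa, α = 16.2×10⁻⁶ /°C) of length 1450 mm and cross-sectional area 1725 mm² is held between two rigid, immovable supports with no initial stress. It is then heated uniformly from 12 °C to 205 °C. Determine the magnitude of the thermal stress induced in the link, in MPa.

Because both ends are immovable the net strain is zero, and the suppressed thermal strain is αΔT = 16.2×10⁻⁶ × 193 = 3126.6×10⁻⁶.
The stress required to suppress this strain is σ = Eε = 191×10³ × 3126.6×10⁻⁶ = 597.2 MPa, compressive since the link is trying to expand.

σ ≈ 597 MPa (compressive)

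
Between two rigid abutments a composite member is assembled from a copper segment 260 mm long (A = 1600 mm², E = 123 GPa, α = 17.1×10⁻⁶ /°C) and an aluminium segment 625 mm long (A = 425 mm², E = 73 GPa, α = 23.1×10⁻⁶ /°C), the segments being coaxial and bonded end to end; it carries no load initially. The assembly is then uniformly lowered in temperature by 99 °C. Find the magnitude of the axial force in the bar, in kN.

P ≈ 87.1 kN (tensile)

With the walls removed the bar would change length by δ_free = Σ αᵢΔT Lᵢ = 17.1×10⁻⁶×99×260 + 23.1×10⁻⁶×99×625 = 1.869 mm.
The rigid supports impose zero overall length change; the single axial force P common to all segments must satisfy P Σ Lᵢ/(AᵢEᵢ) = δ_free.
Σ Lᵢ/(AᵢEᵢ) = 260/(1600×123×10³) + 625/(425×73×10³) = 2.147×10⁻⁵ mm/N.
Hence P = δ_free / Σ(L/AE) = 1.869/2.147×10⁻⁵ = 87.09 kN (tensile).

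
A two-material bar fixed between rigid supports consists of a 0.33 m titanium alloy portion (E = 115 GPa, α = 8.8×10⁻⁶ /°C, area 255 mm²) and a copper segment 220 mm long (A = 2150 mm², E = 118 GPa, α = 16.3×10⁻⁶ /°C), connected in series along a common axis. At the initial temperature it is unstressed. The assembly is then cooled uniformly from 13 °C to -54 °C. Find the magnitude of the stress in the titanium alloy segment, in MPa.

With the walls removed the bar would change length by δ_free = Σ αᵢΔT Lᵢ = 8.8×10⁻⁶×67×330 + 16.3×10⁻⁶×67×220 = 0.4348 mm.
The rigid supports impose zero overall length change; the single axial force P common to all segments must satisfy P Σ Lᵢ/(AᵢEᵢ) = δ_free.
Σ Lᵢ/(AᵢEᵢ) = 330/(255×115×10³) + 220/(2150×118×10³) = 1.212×10⁻⁵ mm/N.
P = 0.4348 / 1.212×10⁻⁵ = 35880 N = 35.88 kN, tensile.
σ_{titanium alloy} = P / A = 35880 / 255 = 140.7 MPa.

σ ≈ 141 MPa (tensile)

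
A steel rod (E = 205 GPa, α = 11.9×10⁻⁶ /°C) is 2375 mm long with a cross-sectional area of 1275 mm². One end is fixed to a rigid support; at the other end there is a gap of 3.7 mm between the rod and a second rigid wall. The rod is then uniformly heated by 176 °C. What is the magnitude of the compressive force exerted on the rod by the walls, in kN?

P ≈ 140 kN

Unrestrained expansion: δ_free = αΔT L = 11.9×10⁻⁶ × 176 × 2375 = 4.974 mm.
The gap closes (δ_free > 3.7 mm) and the wall then resists a further 4.974 − 3.7 = 1.274 mm of expansion.
That suppressed elongation corresponds to σ = E·Δ/L = 205×10³ × 1.274/2375 = 110 MPa.
P = σA = 110 × 1275 = 140.2 kN.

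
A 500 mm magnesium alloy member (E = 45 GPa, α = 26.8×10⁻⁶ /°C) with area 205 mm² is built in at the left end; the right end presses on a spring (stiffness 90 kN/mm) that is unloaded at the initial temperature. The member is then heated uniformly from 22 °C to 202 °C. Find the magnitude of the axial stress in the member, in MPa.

Free thermal expansion: δ_free = αΔT L = 26.8×10⁻⁶ × 180 × 500 = 2.412 mm.
Let P be the compressive force at the spring. The member shortens elastically by PL/(AE) and the spring compresses by P/k; together these equal δ_free.
P [ L/(AE) + 1/k ] = δ_free → P [ 500/(205×45×10³) + 1/(90×10³) ] = 2.412.
P = 2.412 / 6.531×10⁻⁵ = 36930 N.
σ = P/A = 36930/205 = 180.1 MPa.

σ ≈ 180 MPa (compressive)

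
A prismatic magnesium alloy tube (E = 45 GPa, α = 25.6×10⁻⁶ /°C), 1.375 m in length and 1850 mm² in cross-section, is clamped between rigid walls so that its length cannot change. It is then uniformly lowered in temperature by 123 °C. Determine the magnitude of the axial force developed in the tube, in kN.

The ends cannot move, so σ = EαΔT = 45×10³ × 25.6×10⁻⁶ × 123 = 141.7 MPa.
Then P = σA = 141.7 × 1850 mm² = 262.1 kN, tensile.

P ≈ 262 kN (tensile)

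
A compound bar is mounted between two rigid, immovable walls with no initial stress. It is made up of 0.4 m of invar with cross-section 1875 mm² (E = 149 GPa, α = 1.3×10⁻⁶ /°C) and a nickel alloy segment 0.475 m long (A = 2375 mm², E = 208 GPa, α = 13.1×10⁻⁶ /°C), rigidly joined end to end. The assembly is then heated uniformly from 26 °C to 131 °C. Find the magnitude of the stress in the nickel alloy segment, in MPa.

With the walls removed the bar would change length by δ_free = Σ αᵢΔT Lᵢ = 1.3×10⁻⁶×105×400 + 13.1×10⁻⁶×105×475 = 0.708 mm.
Since the ends are fixed, an axial force P builds up, equal in every segment, with P · Σ Lᵢ/(AᵢEᵢ) = δ_free.
Σ Lᵢ/(AᵢEᵢ) = 400/(1875×149×10³) + 475/(2375×208×10³) = 2.393×10⁻⁶ mm/N.
So P = 0.708 / 2.393×10⁻⁶ = 295.8 kN, compressive.
σ_{nickel alloy} = P / A = 295800 / 2375 = 124.6 MPa.

σ ≈ 125 MPa (compressive)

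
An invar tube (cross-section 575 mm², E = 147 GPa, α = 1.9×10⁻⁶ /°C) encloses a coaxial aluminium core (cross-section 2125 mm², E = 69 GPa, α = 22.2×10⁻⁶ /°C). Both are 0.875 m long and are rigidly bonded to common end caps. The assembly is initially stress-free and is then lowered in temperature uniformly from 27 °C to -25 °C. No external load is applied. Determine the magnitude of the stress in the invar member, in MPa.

The aluminium has the larger α, so on cooling it would change length more than the invar if both were free. The rigid plates force a common final length, so the aluminium is put into tension and the invar into compression, with equal and opposite forces P (no external load).
Setting the final lengths equal and cancelling L: (α₁ − α₂)ΔT = P/(A₁E₁) + P/(A₂E₂).
|α₁ − α₂|·ΔT = 20.3×10⁻⁶ × 52 = 0.001056.
1/(A₁E₁) + 1/(A₂E₂) = 1/(575×147×10³) + 1/(2125×69×10³) = 1.865×10⁻⁸ N⁻¹.
P = 0.001056 / 1.865×10⁻⁸ = 56600 N = 56.6 kN.
σ_{invar} = P/A₁ = 56600/575 = 98.43 MPa, compressive.

σ ≈ 98.4 MPa (compressive)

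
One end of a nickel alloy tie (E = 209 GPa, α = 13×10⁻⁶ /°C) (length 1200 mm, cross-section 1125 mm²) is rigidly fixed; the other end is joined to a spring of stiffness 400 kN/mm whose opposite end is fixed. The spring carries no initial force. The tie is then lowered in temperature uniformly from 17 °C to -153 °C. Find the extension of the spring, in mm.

If the spring were absent the tie would shorten by αΔT L = 13×10⁻⁶ × 170 × 1200 = 2.652 mm.
With a force P in the spring, the elastic change of the tie is PL/(AE) and that of the spring is P/k; compatibility requires their sum to equal δ_free.
So P = δ_free / [L/(AE) + 1/k] = 2.652 / [ 1200/(1125×209×10³) + 1/(400×10³) ].
P = 2.652 / 7.604×10⁻⁶ = 348800 N.
Spring extension = P/k = 348800/(400×10³) = 0.8719 mm.

δ ≈ 0.872 mm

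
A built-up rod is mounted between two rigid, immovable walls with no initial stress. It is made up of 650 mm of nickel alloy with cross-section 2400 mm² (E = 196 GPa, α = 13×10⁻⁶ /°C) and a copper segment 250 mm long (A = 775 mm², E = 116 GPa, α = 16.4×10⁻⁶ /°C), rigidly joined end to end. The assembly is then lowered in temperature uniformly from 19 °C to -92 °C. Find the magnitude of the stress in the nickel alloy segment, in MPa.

If the supports were absent, the total length change would be Σ αᵢΔT Lᵢ = 13×10⁻⁶×111×650 + 16.4×10⁻⁶×111×250 = 1.393 mm.
Since the ends are fixed, an axial force P builds up, equal in every segment, with P · Σ Lᵢ/(AᵢEᵢ) = δ_free.
Σ Lᵢ/(AᵢEᵢ) = 650/(2400×196×10³) + 250/(775×116×10³) = 4.163×10⁻⁶ mm/N.
So P = 1.393 / 4.163×10⁻⁶ = 334.7 kN, tensile.
σ_{nickel alloy} = P / A = 334700 / 2400 = 139.4 MPa.

σ ≈ 139 MPa (tensile)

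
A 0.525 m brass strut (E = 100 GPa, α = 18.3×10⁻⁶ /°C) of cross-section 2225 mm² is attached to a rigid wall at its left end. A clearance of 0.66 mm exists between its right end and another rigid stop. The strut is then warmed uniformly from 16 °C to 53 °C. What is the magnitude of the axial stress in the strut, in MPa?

Free thermal elongation = αΔT L = 18.3×10⁻⁶ × 37 × 525 = 0.3555 mm.
This is smaller than the 0.66 mm clearance, so the strut expands freely without reaching the stop — the stress is zero.

σ ≈ 0 MPa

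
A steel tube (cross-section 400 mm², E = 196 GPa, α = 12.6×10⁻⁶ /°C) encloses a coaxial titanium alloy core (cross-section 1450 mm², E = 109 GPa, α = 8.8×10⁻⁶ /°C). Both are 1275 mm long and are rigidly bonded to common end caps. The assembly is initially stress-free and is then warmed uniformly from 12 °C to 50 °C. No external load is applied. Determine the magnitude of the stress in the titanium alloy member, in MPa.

σ ≈ 5.22 MPa (tensile)

The steel has the larger α, so on heating it would change length more than the titanium alloy if both were free. The rigid plates force a common final length, so the steel is put into compression and the titanium alloy into tension, with equal and opposite forces P (no external load).
Equating the net (thermal + elastic) strains gives |α₁ − α₂|·ΔT = P·[1/(A₁E₁) + 1/(A₂E₂)].
|α₁ − α₂|·ΔT = 3.8×10⁻⁶ × 38 = 0.0001444.
1/(A₁E₁) + 1/(A₂E₂) = 1/(400×196×10³) + 1/(1450×109×10³) = 1.908×10⁻⁸ N⁻¹.
So P = 0.0001444 / 1.908×10⁻⁸ = 7.567 kN.
σ_{titanium alloy} = P/A₂ = 7567/1450 = 5.219 MPa, tensile.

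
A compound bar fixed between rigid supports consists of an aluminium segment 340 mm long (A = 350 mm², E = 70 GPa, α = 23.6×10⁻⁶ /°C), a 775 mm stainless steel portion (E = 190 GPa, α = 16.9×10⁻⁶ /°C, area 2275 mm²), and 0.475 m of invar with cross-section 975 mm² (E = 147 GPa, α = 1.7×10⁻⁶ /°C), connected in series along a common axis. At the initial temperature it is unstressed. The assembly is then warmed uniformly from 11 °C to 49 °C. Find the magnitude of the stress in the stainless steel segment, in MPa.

σ ≈ 19.3 MPa (compressive)

Free thermal expansion of the whole bar: Σ αᵢΔT Lᵢ = 23.6×10⁻⁶×38×340 + 16.9×10⁻⁶×38×775 + 1.7×10⁻⁶×38×475 = 0.8333 mm.
The walls prevent any net length change, so an axial force P (same in every segment) develops. Compatibility: P · Σ Lᵢ/(AᵢEᵢ) = δ_free.
The series flexibility is Σ Lᵢ/(AᵢEᵢ) = 340/(350×70×10³) + 775/(2275×190×10³) + 475/(975×147×10³) = 1.898×10⁻⁵ mm/N.
So P = 0.8333 / 1.898×10⁻⁵ = 43.89 kN, compressive.
σ_{stainless steel} = P / A = 43890 / 2275 = 19.29 MPa.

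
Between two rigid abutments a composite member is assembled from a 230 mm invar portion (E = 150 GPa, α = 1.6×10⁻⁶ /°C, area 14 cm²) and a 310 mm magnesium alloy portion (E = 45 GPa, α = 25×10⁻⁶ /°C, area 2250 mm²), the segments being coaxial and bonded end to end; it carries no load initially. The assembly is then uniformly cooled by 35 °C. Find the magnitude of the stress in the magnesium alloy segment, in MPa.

Free thermal contraction of the whole bar: Σ αᵢΔT Lᵢ = 1.6×10⁻⁶×35×230 + 25×10⁻⁶×35×310 = 0.2841 mm.
Since the ends are fixed, an axial force P builds up, equal in every segment, with P · Σ Lᵢ/(AᵢEᵢ) = δ_free.
The series flexibility is Σ Lᵢ/(AᵢEᵢ) = 230/(1400×150×10³) + 310/(2250×45×10³) = 4.157×10⁻⁶ mm/N.
Hence P = δ_free / Σ(L/AE) = 0.2841/4.157×10⁻⁶ = 68.35 kN (tensile).
σ_{magnesium alloy} = P / A = 68350 / 2250 = 30.38 MPa.

σ ≈ 30.4 MPa (tensile)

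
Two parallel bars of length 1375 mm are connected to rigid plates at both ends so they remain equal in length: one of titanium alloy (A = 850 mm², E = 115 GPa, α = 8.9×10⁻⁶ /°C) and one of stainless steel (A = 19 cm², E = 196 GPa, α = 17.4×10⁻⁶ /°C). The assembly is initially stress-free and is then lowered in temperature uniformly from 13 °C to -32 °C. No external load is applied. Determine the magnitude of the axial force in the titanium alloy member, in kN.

The stainless steel has the larger α, so on cooling it would change length more than the titanium alloy if both were free. The rigid plates force a common final length, so the stainless steel is put into tension and the titanium alloy into compression, with equal and opposite forces P (no external load).
Compatibility of the two members (thermal + elastic change equal): (α₁ − α₂)ΔT = P·[1/(A₁E₁) + 1/(A₂E₂)].
|α₁ − α₂|·ΔT = 8.5×10⁻⁶ × 45 = 0.0003825.
1/(A₁E₁) + 1/(A₂E₂) = 1/(850×115×10³) + 1/(1900×196×10³) = 1.292×10⁻⁸ N⁻¹.
So P = 0.0003825 / 1.292×10⁻⁸ = 29.62 kN.

P ≈ 29.6 kN (compressive in the titanium alloy)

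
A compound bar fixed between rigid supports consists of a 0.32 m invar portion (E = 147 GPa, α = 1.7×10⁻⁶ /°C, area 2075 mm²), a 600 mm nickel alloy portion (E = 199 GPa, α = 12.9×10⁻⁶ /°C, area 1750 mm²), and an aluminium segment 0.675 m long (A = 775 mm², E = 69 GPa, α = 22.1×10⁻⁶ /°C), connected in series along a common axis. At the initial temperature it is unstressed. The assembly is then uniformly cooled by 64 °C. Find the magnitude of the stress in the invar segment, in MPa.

Free thermal contraction of the whole bar: Σ αᵢΔT Lᵢ = 1.7×10⁻⁶×64×320 + 12.9×10⁻⁶×64×600 + 22.1×10⁻⁶×64×675 = 1.485 mm.
Since the ends are fixed, an axial force P builds up, equal in every segment, with P · Σ Lᵢ/(AᵢEᵢ) = δ_free.
Σ Lᵢ/(AᵢEᵢ) = 320/(2075×147×10³) + 600/(1750×199×10³) + 675/(775×69×10³) = 1.539×10⁻⁵ mm/N.
So P = 1.485 / 1.539×10⁻⁵ = 96.45 kN, tensile.
σ_{invar} = P / A = 96450 / 2075 = 46.48 MPa.

σ ≈ 46.5 MPa (tensile)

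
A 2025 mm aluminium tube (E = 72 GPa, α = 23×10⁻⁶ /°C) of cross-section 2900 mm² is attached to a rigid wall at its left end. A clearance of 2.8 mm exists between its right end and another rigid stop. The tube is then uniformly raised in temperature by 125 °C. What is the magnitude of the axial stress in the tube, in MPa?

σ ≈ 107 MPa (compressive)

If the wall were absent the tube would grow by αΔT L = 23×10⁻⁶ × 125 × 2025 = 5.822 mm.
This exceeds the 2.8 mm gap, so the wall pushes back. The portion of expansion that must be recovered elastically is δ_free − gap = 5.822 − 2.8 = 3.022 mm.
So σ = E(δ_free − g)/L = 72×10³ × 3.022/2025 = 107.4 MPa.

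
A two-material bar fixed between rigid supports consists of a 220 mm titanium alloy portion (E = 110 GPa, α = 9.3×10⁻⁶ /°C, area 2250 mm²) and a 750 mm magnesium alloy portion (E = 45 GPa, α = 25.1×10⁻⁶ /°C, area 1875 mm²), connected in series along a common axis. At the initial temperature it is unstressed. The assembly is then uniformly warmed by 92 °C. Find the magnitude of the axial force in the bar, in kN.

Free thermal expansion of the whole bar: Σ αᵢΔT Lᵢ = 9.3×10⁻⁶×92×220 + 25.1×10⁻⁶×92×750 = 1.92 mm.
The walls prevent any net length change, so an axial force P (same in every segment) develops. Compatibility: P · Σ Lᵢ/(AᵢEᵢ) = δ_free.
The series flexibility is Σ Lᵢ/(AᵢEᵢ) = 220/(2250×110×10³) + 750/(1875×45×10³) = 9.778×10⁻⁶ mm/N.
So P = 1.92 / 9.778×10⁻⁶ = 196.4 kN, compressive.

P ≈ 196 kN (compressive)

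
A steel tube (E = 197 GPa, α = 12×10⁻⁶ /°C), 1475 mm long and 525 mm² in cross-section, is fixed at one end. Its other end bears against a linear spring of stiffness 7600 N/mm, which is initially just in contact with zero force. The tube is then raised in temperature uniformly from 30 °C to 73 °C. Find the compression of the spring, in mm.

If the spring were absent the tube would lengthen by αΔT L = 12×10⁻⁶ × 43 × 1475 = 0.7611 mm.
Let P be the compressive force at the spring. The tube shortens elastically by PL/(AE) and the spring compresses by P/k; together these equal δ_free.
So P = δ_free / [L/(AE) + 1/k] = 0.7611 / [ 1475/(525×197×10³) + 1/(7600) ].
P = 0.7611 / 0.0001458 = 5219 N.
Spring compression = P/k = 5219/(7600) = 0.6867 mm.

δ ≈ 0.687 mm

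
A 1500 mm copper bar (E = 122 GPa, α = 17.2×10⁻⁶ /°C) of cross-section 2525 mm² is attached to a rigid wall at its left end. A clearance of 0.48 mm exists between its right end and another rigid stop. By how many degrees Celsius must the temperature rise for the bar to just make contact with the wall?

The gap closes when αΔT L = 0.48 mm, since the bar is still unstressed at that instant.
So ΔT = g/(αL) = 0.48/(17.2×10⁻⁶ × 1500) = 18.6 °C.

ΔT ≈ 18.6 °C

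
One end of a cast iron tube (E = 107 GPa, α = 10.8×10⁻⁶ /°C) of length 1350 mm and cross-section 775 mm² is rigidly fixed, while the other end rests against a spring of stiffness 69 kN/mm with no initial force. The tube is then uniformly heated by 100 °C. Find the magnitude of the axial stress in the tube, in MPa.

Free thermal expansion: δ_free = αΔT L = 10.8×10⁻⁶ × 100 × 1350 = 1.458 mm.
With a force P in the spring, the elastic change of the tube is PL/(AE) and that of the spring is P/k; compatibility requires their sum to equal δ_free.
So P = δ_free / [L/(AE) + 1/k] = 1.458 / [ 1350/(775×107×10³) + 1/(69×10³) ].
P = 1.458 / 3.077×10⁻⁵ = 47380 N.
σ = P/A = 47380/775 = 61.14 MPa.

σ ≈ 61.1 MPa (compressive)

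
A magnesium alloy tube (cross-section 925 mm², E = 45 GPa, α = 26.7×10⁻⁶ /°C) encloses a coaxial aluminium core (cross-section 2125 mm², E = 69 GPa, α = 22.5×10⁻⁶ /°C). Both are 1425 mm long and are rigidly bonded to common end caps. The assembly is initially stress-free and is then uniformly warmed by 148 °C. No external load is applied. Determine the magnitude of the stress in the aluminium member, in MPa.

Both members must finish at the same length. With the larger α, the magnesium alloy tends to over-expand; the plates restrain it, putting the magnesium alloy in compression and the aluminium in tension. With no external load the two internal forces are equal and opposite, magnitude P.
Equating the net (thermal + elastic) strains gives |α₁ − α₂|·ΔT = P·[1/(A₁E₁) + 1/(A₂E₂)].
|α₁ − α₂|·ΔT = 4.2×10⁻⁶ × 148 = 0.0006216.
1/(A₁E₁) + 1/(A₂E₂) = 1/(925×45×10³) + 1/(2125×69×10³) = 3.084×10⁻⁸ N⁻¹.
P = 0.0006216 / 3.084×10⁻⁸ = 20150 N = 20.15 kN.
σ_{aluminium} = P/A₂ = 20150/2125 = 9.484 MPa, tensile.

σ ≈ 9.48 MPa (tensile)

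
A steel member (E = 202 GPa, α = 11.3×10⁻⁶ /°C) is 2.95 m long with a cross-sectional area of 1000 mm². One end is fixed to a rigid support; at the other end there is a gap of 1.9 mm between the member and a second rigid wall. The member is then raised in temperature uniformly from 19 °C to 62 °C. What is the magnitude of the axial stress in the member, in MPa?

σ ≈ 0 MPa

Unrestrained expansion: δ_free = αΔT L = 11.3×10⁻⁶ × 43 × 2950 = 1.433 mm.
Since δ_free = 1.43 mm is less than the 1.9 mm gap, the member never touches the wall. No axial force develops.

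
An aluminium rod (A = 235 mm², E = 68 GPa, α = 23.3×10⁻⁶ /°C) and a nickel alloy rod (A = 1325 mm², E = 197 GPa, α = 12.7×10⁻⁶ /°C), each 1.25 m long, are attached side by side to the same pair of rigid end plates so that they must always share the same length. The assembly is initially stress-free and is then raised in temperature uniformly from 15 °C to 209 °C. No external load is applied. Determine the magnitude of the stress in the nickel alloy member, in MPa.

σ ≈ 23.4 MPa (tensile)

Both members must finish at the same length. With the larger α, the aluminium tends to over-expand; the plates restrain it, putting the aluminium in compression and the nickel alloy in tension. With no external load the two internal forces are equal and opposite, magnitude P.
Equating the net (thermal + elastic) strains gives |α₁ − α₂|·ΔT = P·[1/(A₁E₁) + 1/(A₂E₂)].
|α₁ − α₂|·ΔT = 10.6×10⁻⁶ × 194 = 0.002056.
1/(A₁E₁) + 1/(A₂E₂) = 1/(235×68×10³) + 1/(1325×197×10³) = 6.641×10⁻⁸ N⁻¹.
P = 0.002056 / 6.641×10⁻⁸ = 30970 N = 30.97 kN.
σ_{nickel alloy} = P/A₂ = 30970/1325 = 23.37 MPa, tensile.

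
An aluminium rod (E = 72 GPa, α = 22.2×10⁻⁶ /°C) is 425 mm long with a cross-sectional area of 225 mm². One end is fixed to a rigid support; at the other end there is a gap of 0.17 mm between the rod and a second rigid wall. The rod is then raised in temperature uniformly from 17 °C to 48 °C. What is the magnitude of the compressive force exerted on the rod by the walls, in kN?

P ≈ 4.67 kN

Unrestrained expansion: δ_free = αΔT L = 22.2×10⁻⁶ × 31 × 425 = 0.2925 mm.
After closing the 0.17 mm clearance, 0.2925 − 0.17 = 0.1225 mm of expansion remains to be suppressed by the wall.
That suppressed elongation corresponds to σ = E·Δ/L = 72×10³ × 0.1225/425 = 20.75 MPa.
Force on the wall = σA = 20.75 × 225 mm² = 4.669 kN.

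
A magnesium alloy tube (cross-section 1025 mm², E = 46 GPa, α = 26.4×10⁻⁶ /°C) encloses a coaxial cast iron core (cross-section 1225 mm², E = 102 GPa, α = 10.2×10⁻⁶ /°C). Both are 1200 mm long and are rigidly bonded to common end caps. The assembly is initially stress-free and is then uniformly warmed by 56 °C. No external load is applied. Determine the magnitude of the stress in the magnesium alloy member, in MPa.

Equilibrium of a rigid end plate with no external load gives equal and opposite internal forces ±P in the two members. Since α_{magnesium alloy} > α_{cast iron}, heating drives the magnesium alloy into compression and the cast iron into tension.
Compatibility of the two members (thermal + elastic change equal): (α₁ − α₂)ΔT = P·[1/(A₁E₁) + 1/(A₂E₂)].
|α₁ − α₂|·ΔT = 16.2×10⁻⁶ × 56 = 0.0009072.
1/(A₁E₁) + 1/(A₂E₂) = 1/(1025×46×10³) + 1/(1225×102×10³) = 2.921×10⁻⁸ N⁻¹.
So P = 0.0009072 / 2.921×10⁻⁸ = 31.06 kN.
σ_{magnesium alloy} = P/A₁ = 31060/1025 = 30.3 MPa, compressive.

σ ≈ 30.3 MPa (compressive)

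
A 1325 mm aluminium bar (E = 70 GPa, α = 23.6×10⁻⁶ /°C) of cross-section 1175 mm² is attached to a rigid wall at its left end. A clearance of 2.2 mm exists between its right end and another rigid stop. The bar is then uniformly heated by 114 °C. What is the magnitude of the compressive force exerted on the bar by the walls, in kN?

Unrestrained expansion: δ_free = αΔT L = 23.6×10⁻⁶ × 114 × 1325 = 3.565 mm.
This exceeds the 2.2 mm gap, so the wall pushes back. The portion of expansion that must be recovered elastically is δ_free − gap = 3.565 − 2.2 = 1.365 mm.
That suppressed elongation corresponds to σ = E·Δ/L = 70×10³ × 1.365/1325 = 72.1 MPa.
P = σA = 72.1 × 1175 = 84.72 kN.

P ≈ 84.7 kN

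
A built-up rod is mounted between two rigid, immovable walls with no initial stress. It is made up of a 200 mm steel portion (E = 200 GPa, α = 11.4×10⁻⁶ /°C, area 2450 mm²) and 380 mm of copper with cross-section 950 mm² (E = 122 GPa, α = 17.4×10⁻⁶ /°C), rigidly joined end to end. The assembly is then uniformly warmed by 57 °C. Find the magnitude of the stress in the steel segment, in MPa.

σ ≈ 56.1 MPa (compressive)

Free thermal expansion of the whole bar: Σ αᵢΔT Lᵢ = 11.4×10⁻⁶×57×200 + 17.4×10⁻⁶×57×380 = 0.5068 mm.
The walls prevent any net length change, so an axial force P (same in every segment) develops. Compatibility: P · Σ Lᵢ/(AᵢEᵢ) = δ_free.
Σ Lᵢ/(AᵢEᵢ) = 200/(2450×200×10³) + 380/(950×122×10³) = 3.687×10⁻⁶ mm/N.
So P = 0.5068 / 3.687×10⁻⁶ = 137.5 kN, compressive.
σ_{steel} = P / A = 137500 / 2450 = 56.11 MPa.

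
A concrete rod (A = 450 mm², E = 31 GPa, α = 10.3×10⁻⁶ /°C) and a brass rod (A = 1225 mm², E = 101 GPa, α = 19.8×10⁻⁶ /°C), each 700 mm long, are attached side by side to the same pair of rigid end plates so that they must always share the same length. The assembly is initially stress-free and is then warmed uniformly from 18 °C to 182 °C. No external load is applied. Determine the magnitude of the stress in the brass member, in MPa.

σ ≈ 15.9 MPa (compressive)

Equilibrium of a rigid end plate with no external load gives equal and opposite internal forces ±P in the two members. Since α_{brass} > α_{concrete}, heating drives the brass into compression and the concrete into tension.
Equating the net (thermal + elastic) strains gives |α₁ − α₂|·ΔT = P·[1/(A₁E₁) + 1/(A₂E₂)].
|α₁ − α₂|·ΔT = 9.5×10⁻⁶ × 164 = 0.001558.
1/(A₁E₁) + 1/(A₂E₂) = 1/(450×31×10³) + 1/(1225×101×10³) = 7.977×10⁻⁸ N⁻¹.
P = 0.001558 / 7.977×10⁻⁸ = 19530 N = 19.53 kN.
σ_{brass} = P/A₂ = 19530/1225 = 15.94 MPa, compressive.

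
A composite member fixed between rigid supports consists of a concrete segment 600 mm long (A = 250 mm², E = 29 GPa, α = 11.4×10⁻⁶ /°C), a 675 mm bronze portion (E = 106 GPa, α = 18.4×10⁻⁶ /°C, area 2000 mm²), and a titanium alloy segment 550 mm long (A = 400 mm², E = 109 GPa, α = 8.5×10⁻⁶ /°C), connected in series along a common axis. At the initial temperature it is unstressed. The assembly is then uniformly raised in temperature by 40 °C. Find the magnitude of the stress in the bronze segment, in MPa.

With the walls removed the bar would change length by δ_free = Σ αᵢΔT Lᵢ = 11.4×10⁻⁶×40×600 + 18.4×10⁻⁶×40×675 + 8.5×10⁻⁶×40×550 = 0.9574 mm.
The rigid supports impose zero overall length change; the single axial force P common to all segments must satisfy P Σ Lᵢ/(AᵢEᵢ) = δ_free.
The series flexibility is Σ Lᵢ/(AᵢEᵢ) = 600/(250×29×10³) + 675/(2000×106×10³) + 550/(400×109×10³) = 9.856×10⁻⁵ mm/N.
So P = 0.9574 / 9.856×10⁻⁵ = 9.714 kN, compressive.
σ_{bronze} = P / A = 9714 / 2000 = 4.857 MPa.

σ ≈ 4.86 MPa (compressive)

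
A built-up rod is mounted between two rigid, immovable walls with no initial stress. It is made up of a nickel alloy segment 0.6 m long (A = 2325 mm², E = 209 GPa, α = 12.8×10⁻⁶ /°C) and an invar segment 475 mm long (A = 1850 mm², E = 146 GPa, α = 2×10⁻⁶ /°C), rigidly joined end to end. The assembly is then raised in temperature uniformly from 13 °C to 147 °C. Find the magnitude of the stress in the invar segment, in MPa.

Free thermal expansion of the whole bar: Σ αᵢΔT Lᵢ = 12.8×10⁻⁶×134×600 + 2×10⁻⁶×134×475 = 1.156 mm.
The rigid supports impose zero overall length change; the single axial force P common to all segments must satisfy P Σ Lᵢ/(AᵢEᵢ) = δ_free.
The series flexibility is Σ Lᵢ/(AᵢEᵢ) = 600/(2325×209×10³) + 475/(1850×146×10³) = 2.993×10⁻⁶ mm/N.
P = 1.156 / 2.993×10⁻⁶ = 386300 N = 386.3 kN, compressive.
σ_{invar} = P / A = 386300 / 1850 = 208.8 MPa.

σ ≈ 209 MPa (compressive)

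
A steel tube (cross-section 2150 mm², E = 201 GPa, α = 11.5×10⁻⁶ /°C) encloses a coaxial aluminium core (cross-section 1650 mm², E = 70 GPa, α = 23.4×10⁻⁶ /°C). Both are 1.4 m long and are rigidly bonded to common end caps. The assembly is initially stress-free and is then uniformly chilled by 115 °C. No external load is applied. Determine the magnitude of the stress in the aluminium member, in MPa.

σ ≈ 75.6 MPa (tensile)

Equilibrium of a rigid end plate with no external load gives equal and opposite internal forces ±P in the two members. Since α_{aluminium} > α_{steel}, cooling drives the aluminium into tension and the steel into compression.
Setting the final lengths equal and cancelling L: (α₁ − α₂)ΔT = P/(A₁E₁) + P/(A₂E₂).
|α₁ − α₂|·ΔT = 11.9×10⁻⁶ × 115 = 0.001368.
1/(A₁E₁) + 1/(A₂E₂) = 1/(2150×201×10³) + 1/(1650×70×10³) = 1.097×10⁻⁸ N⁻¹.
So P = 0.001368 / 1.097×10⁻⁸ = 124.7 kN.
σ_{aluminium} = P/A₂ = 124700/1650 = 75.59 MPa, tensile.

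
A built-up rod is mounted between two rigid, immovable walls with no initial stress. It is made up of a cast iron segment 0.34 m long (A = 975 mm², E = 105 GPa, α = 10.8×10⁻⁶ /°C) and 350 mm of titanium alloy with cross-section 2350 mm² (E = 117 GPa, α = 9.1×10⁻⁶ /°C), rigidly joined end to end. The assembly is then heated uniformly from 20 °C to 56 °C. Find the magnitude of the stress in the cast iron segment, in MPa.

With the walls removed the bar would change length by δ_free = Σ αᵢΔT Lᵢ = 10.8×10⁻⁶×36×340 + 9.1×10⁻⁶×36×350 = 0.2469 mm.
The rigid supports impose zero overall length change; the single axial force P common to all segments must satisfy P Σ Lᵢ/(AᵢEᵢ) = δ_free.
The series flexibility is Σ Lᵢ/(AᵢEᵢ) = 340/(975×105×10³) + 350/(2350×117×10³) = 4.594×10⁻⁶ mm/N.
Hence P = δ_free / Σ(L/AE) = 0.2469/4.594×10⁻⁶ = 53.73 kN (compressive).
σ_{cast iron} = P / A = 53730 / 975 = 55.11 MPa.

σ ≈ 55.1 MPa (compressive)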